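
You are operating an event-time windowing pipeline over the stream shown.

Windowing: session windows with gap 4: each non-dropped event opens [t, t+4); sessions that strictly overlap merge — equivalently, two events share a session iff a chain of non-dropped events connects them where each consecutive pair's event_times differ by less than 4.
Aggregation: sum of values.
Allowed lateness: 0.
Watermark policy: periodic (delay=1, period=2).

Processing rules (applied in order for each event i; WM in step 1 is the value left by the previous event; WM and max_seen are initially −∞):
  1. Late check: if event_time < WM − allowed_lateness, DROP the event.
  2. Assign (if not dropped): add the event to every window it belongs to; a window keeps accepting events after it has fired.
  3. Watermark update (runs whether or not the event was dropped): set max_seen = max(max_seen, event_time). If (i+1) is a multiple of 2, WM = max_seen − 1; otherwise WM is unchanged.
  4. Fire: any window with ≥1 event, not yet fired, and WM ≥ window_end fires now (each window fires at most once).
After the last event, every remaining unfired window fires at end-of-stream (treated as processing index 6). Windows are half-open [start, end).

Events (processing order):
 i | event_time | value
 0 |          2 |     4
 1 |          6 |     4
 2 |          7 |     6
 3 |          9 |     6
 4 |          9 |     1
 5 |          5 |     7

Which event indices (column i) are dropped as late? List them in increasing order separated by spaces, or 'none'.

5

i=0 t=2 v=4: → [2,6); WM=−∞
i=1 t=6 v=4: → [6,10); WM=5
i=2 t=7 v=6: → [6,11); WM=5
i=3 t=9 v=6: → [6,13); WM=8
i=4 t=9 v=1: → [6,13); WM=8
i=5 t=5 v=7: DROP (t<8-0); WM=8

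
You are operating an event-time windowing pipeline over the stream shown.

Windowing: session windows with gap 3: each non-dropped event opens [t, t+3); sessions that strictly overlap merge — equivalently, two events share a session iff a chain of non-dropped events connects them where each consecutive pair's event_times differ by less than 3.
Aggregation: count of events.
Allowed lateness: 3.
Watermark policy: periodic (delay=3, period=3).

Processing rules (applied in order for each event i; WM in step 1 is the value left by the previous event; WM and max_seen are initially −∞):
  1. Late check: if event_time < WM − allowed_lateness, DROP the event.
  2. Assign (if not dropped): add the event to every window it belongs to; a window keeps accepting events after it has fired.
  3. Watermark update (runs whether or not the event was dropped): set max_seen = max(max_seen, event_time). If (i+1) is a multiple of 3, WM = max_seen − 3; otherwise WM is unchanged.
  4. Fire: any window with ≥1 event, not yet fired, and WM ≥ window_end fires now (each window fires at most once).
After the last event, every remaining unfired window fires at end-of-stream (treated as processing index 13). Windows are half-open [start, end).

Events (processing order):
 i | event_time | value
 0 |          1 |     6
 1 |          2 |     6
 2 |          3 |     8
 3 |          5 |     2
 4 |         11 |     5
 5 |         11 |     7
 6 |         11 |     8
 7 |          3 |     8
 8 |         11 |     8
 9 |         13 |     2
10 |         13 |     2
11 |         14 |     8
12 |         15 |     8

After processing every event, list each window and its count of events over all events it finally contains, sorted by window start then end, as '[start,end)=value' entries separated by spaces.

[1,8)=4 [11,18)=8

i=0 t=1 v=6: → [1,4); WM=−∞
i=1 t=2 v=6: → [1,5); WM=−∞
i=2 t=3 v=8: → [1,6); WM=0
i=3 t=5 v=2: → [1,8); WM=0
i=4 t=11 v=5: → [11,14); WM=0
i=5 t=11 v=7: → [11,14); WM=8
i=6 t=11 v=8: → [11,14); WM=8
i=7 t=3 v=8: DROP (t<8-3); WM=8
i=8 t=11 v=8: → [11,14); WM=8
i=9 t=13 v=2: → [11,16); WM=8
i=10 t=13 v=2: → [11,16); WM=8
i=11 t=14 v=8: → [11,17); WM=11
i=12 t=15 v=8: → [11,18); WM=11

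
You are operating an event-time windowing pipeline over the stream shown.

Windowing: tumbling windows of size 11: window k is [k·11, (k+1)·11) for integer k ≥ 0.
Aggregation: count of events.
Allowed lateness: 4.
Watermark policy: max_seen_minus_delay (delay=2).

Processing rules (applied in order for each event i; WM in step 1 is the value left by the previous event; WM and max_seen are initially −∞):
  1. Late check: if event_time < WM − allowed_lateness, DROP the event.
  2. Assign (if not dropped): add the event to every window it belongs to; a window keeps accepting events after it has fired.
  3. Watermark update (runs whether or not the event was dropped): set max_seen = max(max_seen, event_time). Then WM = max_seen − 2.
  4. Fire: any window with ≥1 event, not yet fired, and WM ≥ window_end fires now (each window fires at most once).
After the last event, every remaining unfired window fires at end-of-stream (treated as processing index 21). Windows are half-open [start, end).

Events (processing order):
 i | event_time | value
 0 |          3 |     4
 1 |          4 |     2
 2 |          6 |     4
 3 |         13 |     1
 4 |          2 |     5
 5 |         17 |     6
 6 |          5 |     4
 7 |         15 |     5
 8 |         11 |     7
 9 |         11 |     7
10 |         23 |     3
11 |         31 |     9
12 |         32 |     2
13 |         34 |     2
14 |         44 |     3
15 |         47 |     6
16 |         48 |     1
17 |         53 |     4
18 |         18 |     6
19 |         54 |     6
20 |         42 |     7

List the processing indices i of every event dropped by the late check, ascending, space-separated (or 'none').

i=0 t=3 v=4: → [0,11); WM=1
i=1 t=4 v=2: → [0,11); WM=2
i=2 t=6 v=4: → [0,11); WM=4
i=3 t=13 v=1: → [11,22); WM=11; [0,11) fires=3
i=4 t=2 v=5: DROP (t<11-4); WM=11
i=5 t=17 v=6: → [11,22); WM=15
i=6 t=5 v=4: DROP (t<15-4); WM=15
i=7 t=15 v=5: → [11,22); WM=15
i=8 t=11 v=7: → [11,22); WM=15
i=9 t=11 v=7: → [11,22); WM=15
i=10 t=23 v=3: → [22,33); WM=21
i=11 t=31 v=9: → [22,33); WM=29; [11,22) fires=5
i=12 t=32 v=2: → [22,33); WM=30
i=13 t=34 v=2: → [33,44); WM=32
i=14 t=44 v=3: → [44,55); WM=42; [22,33) fires=3
i=15 t=47 v=6: → [44,55); WM=45; [33,44) fires=1
i=16 t=48 v=1: → [44,55); WM=46
i=17 t=53 v=4: → [44,55); WM=51
i=18 t=18 v=6: DROP (t<51-4); WM=51
i=19 t=54 v=6: → [44,55); WM=52
i=20 t=42 v=7: DROP (t<52-4); WM=52

4 6 18 20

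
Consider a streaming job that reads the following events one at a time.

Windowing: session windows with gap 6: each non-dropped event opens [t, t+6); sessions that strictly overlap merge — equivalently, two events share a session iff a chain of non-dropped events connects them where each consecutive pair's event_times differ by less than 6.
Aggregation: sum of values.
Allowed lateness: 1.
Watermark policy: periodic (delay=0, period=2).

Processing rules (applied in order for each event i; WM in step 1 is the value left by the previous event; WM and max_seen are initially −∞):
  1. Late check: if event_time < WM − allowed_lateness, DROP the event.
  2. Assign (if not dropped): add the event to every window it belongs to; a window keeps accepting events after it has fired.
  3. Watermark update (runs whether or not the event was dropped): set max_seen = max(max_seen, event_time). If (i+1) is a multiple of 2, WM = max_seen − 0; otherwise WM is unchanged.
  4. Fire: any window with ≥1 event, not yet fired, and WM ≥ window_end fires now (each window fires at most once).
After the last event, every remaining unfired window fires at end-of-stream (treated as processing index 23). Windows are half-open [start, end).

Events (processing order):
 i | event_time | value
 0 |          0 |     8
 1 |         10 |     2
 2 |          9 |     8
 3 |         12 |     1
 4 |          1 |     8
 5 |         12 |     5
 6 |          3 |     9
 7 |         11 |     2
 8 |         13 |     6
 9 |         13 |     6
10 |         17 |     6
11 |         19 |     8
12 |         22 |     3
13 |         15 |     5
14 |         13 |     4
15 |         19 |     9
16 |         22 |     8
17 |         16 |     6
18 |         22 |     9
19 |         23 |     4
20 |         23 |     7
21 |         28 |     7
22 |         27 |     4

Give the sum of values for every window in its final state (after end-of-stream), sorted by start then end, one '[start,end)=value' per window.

i=0 t=0 v=8: → [0,6); WM=−∞
i=1 t=10 v=2: → [10,16); WM=10
i=2 t=9 v=8: → [9,16); WM=10
i=3 t=12 v=1: → [9,18); WM=12
i=4 t=1 v=8: DROP (t<12-1); WM=12
i=5 t=12 v=5: → [9,18); WM=12
i=6 t=3 v=9: DROP (t<12-1); WM=12
i=7 t=11 v=2: → [9,18); WM=12
i=8 t=13 v=6: → [9,19); WM=12
i=9 t=13 v=6: → [9,19); WM=13
i=10 t=17 v=6: → [9,23); WM=13
i=11 t=19 v=8: → [9,25); WM=19
i=12 t=22 v=3: → [9,28); WM=19
i=13 t=15 v=5: DROP (t<19-1); WM=22
i=14 t=13 v=4: DROP (t<22-1); WM=22
i=15 t=19 v=9: DROP (t<22-1); WM=22
i=16 t=22 v=8: → [9,28); WM=22
i=17 t=16 v=6: DROP (t<22-1); WM=22
i=18 t=22 v=9: → [9,28); WM=22
i=19 t=23 v=4: → [9,29); WM=23
i=20 t=23 v=7: → [9,29); WM=23
i=21 t=28 v=7: → [9,34); WM=28
i=22 t=27 v=4: → [9,34); WM=28

[0,6)=8 [9,34)=86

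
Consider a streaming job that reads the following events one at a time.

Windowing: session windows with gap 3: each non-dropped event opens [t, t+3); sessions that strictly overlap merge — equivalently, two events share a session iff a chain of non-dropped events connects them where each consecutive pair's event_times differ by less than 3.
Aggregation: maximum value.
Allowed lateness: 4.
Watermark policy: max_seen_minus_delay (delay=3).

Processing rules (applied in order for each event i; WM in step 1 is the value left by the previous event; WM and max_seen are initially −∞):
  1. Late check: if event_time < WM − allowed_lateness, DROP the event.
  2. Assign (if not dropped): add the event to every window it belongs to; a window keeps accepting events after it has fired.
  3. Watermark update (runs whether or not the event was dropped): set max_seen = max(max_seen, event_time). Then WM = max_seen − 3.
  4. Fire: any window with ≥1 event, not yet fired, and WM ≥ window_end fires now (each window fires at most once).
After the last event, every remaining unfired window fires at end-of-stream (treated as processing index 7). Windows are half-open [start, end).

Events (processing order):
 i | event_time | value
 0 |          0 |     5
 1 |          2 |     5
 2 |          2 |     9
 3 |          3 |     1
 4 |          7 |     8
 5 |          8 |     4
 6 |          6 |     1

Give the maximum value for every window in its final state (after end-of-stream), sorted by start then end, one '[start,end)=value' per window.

i=0 t=0 v=5: → [0,3); WM=-3
i=1 t=2 v=5: → [0,5); WM=-1
i=2 t=2 v=9: → [0,5); WM=-1
i=3 t=3 v=1: → [0,6); WM=0
i=4 t=7 v=8: → [7,10); WM=4
i=5 t=8 v=4: → [7,11); WM=5
i=6 t=6 v=1: → [6,11); WM=5

[0,6)=9 [6,11)=8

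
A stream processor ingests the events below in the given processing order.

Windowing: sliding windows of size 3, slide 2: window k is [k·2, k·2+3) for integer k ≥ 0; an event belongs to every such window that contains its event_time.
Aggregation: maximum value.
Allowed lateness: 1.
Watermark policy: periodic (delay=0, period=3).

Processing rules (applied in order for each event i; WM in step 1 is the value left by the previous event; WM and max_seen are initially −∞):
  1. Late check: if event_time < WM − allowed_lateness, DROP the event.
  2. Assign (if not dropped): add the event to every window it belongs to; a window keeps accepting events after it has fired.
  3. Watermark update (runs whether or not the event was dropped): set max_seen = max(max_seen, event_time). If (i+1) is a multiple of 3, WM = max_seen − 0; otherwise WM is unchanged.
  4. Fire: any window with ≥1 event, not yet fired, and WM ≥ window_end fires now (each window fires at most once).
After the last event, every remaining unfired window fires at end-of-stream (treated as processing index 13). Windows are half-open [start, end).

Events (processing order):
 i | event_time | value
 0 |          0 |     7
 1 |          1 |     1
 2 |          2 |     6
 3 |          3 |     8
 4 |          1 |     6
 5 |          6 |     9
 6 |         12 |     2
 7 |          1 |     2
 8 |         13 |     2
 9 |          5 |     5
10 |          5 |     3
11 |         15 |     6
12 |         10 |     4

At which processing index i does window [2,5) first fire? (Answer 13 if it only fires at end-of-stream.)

5

i=0 t=0 v=7: → [0,3); WM=−∞
i=1 t=1 v=1: → [0,3); WM=−∞
i=2 t=2 v=6: → [2,5),[0,3); WM=2
i=3 t=3 v=8: → [2,5); WM=2
i=4 t=1 v=6: → [0,3); WM=2
i=5 t=6 v=9: → [6,9),[4,7); WM=6; [0,3) fires=7 [2,5) fires=8
i=6 t=12 v=2: → [12,15),[10,13); WM=6
i=7 t=1 v=2: DROP (t<6-1); WM=6
i=8 t=13 v=2: → [12,15); WM=13; [4,7) fires=9 [6,9) fires=9 [10,13) fires=2
i=9 t=5 v=5: DROP (t<13-1); WM=13
i=10 t=5 v=3: DROP (t<13-1); WM=13
i=11 t=15 v=6: → [14,17); WM=15; [12,15) fires=2
i=12 t=10 v=4: DROP (t<15-1); WM=15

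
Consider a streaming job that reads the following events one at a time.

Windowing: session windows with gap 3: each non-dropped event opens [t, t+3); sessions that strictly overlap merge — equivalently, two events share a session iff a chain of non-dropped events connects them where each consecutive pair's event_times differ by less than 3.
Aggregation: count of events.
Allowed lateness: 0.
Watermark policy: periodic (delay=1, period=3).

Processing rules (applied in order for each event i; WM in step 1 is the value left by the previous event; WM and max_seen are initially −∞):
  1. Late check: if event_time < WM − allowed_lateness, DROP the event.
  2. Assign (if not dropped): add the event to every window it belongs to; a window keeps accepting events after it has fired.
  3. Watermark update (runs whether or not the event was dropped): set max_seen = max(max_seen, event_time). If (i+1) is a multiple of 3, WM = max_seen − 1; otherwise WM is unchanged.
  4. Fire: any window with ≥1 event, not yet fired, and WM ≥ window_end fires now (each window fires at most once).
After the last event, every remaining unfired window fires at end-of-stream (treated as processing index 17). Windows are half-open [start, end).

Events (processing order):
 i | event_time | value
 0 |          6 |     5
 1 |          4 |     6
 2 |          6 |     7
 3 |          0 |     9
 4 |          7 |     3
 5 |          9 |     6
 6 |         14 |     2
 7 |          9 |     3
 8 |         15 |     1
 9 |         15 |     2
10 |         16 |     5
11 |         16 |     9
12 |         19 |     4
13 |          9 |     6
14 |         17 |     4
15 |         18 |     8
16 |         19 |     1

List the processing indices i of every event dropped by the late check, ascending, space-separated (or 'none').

3 13

i=0 t=6 v=5: → [6,9); WM=−∞
i=1 t=4 v=6: → [4,9); WM=−∞
i=2 t=6 v=7: → [4,9); WM=5
i=3 t=0 v=9: DROP (t<5-0); WM=5
i=4 t=7 v=3: → [4,10); WM=5
i=5 t=9 v=6: → [4,12); WM=8
i=6 t=14 v=2: → [14,17); WM=8
i=7 t=9 v=3: → [4,12); WM=8
i=8 t=15 v=1: → [14,18); WM=14
i=9 t=15 v=2: → [14,18); WM=14
i=10 t=16 v=5: → [14,19); WM=14
i=11 t=16 v=9: → [14,19); WM=15
i=12 t=19 v=4: → [19,22); WM=15
i=13 t=9 v=6: DROP (t<15-0); WM=15
i=14 t=17 v=4: → [14,22); WM=18
i=15 t=18 v=8: → [14,22); WM=18
i=16 t=19 v=1: → [14,22); WM=18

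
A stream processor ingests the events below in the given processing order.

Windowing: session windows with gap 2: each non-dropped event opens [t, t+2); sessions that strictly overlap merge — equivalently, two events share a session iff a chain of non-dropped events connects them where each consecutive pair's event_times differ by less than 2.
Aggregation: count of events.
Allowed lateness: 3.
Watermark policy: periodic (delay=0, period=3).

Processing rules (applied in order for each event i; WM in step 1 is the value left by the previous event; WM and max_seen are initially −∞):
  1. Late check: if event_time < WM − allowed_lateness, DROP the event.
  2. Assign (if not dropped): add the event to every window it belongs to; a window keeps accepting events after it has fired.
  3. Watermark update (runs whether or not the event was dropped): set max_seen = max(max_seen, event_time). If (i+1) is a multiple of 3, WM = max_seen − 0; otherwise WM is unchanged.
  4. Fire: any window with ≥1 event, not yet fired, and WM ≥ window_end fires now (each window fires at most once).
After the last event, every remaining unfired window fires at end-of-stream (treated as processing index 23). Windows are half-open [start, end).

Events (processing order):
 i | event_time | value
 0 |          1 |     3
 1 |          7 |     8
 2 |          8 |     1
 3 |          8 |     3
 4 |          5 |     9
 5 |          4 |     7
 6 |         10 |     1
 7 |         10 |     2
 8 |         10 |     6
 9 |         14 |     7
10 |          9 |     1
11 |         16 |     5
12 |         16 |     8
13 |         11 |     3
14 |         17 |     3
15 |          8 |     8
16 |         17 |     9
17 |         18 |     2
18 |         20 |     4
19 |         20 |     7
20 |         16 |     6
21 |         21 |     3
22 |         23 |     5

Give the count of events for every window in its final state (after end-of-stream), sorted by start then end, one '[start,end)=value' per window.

[1,3)=1 [5,7)=1 [7,12)=7 [14,16)=1 [16,20)=6 [20,23)=3 [23,25)=1

i=0 t=1 v=3: → [1,3); WM=−∞
i=1 t=7 v=8: → [7,9); WM=−∞
i=2 t=8 v=1: → [7,10); WM=8
i=3 t=8 v=3: → [7,10); WM=8
i=4 t=5 v=9: → [5,7); WM=8
i=5 t=4 v=7: DROP (t<8-3); WM=8
i=6 t=10 v=1: → [10,12); WM=8
i=7 t=10 v=2: → [10,12); WM=8
i=8 t=10 v=6: → [10,12); WM=10
i=9 t=14 v=7: → [14,16); WM=10
i=10 t=9 v=1: → [7,12); WM=10
i=11 t=16 v=5: → [16,18); WM=16
i=12 t=16 v=8: → [16,18); WM=16
i=13 t=11 v=3: DROP (t<16-3); WM=16
i=14 t=17 v=3: → [16,19); WM=17
i=15 t=8 v=8: DROP (t<17-3); WM=17
i=16 t=17 v=9: → [16,19); WM=17
i=17 t=18 v=2: → [16,20); WM=18
i=18 t=20 v=4: → [20,22); WM=18
i=19 t=20 v=7: → [20,22); WM=18
i=20 t=16 v=6: → [16,20); WM=20
i=21 t=21 v=3: → [20,23); WM=20
i=22 t=23 v=5: → [23,25); WM=20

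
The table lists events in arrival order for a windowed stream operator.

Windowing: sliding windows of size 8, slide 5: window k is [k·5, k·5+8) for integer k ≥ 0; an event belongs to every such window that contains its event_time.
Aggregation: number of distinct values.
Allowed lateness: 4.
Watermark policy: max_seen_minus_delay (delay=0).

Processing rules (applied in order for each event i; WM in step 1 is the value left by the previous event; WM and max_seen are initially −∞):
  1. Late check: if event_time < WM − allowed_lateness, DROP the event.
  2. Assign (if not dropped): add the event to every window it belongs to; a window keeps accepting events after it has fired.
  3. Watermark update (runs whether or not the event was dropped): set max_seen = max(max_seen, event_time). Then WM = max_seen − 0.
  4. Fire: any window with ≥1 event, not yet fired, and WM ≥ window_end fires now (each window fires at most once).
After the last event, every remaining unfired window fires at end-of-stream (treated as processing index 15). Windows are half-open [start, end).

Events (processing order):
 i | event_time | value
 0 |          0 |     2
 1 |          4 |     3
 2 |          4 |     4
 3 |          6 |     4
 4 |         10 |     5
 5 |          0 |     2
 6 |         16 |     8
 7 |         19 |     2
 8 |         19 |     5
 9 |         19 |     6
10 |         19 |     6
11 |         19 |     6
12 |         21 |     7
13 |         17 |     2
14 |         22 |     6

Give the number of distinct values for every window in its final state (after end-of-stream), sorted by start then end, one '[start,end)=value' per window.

[0,8)=3 [5,13)=2 [10,18)=3 [15,23)=5 [20,28)=2

i=0 t=0 v=2: → [0,8); WM=0
i=1 t=4 v=3: → [0,8); WM=4
i=2 t=4 v=4: → [0,8); WM=4
i=3 t=6 v=4: → [5,13),[0,8); WM=6
i=4 t=10 v=5: → [10,18),[5,13); WM=10; [0,8) fires=3
i=5 t=0 v=2: DROP (t<10-4); WM=10
i=6 t=16 v=8: → [15,23),[10,18); WM=16; [5,13) fires=2
i=7 t=19 v=2: → [15,23); WM=19; [10,18) fires=2
i=8 t=19 v=5: → [15,23); WM=19
i=9 t=19 v=6: → [15,23); WM=19
i=10 t=19 v=6: → [15,23); WM=19
i=11 t=19 v=6: → [15,23); WM=19
i=12 t=21 v=7: → [20,28),[15,23); WM=21
i=13 t=17 v=2: → [15,23),[10,18); WM=21
i=14 t=22 v=6: → [20,28),[15,23); WM=22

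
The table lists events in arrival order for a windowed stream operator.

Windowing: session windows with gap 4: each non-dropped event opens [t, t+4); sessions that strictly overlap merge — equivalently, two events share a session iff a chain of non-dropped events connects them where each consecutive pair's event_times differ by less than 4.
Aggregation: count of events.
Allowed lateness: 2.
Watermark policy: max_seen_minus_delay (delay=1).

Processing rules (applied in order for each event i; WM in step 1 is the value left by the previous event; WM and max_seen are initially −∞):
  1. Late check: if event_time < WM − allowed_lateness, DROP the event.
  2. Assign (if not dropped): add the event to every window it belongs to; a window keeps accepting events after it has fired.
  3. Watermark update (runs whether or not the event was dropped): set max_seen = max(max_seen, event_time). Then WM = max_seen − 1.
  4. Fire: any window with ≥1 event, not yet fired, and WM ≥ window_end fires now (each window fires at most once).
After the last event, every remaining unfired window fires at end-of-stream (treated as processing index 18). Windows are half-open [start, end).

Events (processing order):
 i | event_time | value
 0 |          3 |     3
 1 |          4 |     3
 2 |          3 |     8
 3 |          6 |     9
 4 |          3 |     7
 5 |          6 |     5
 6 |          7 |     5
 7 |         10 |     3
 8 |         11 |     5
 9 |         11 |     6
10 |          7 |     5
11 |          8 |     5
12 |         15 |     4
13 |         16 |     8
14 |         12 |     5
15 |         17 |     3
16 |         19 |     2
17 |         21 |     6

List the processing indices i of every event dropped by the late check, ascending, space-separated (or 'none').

i=0 t=3 v=3: → [3,7); WM=2
i=1 t=4 v=3: → [3,8); WM=3
i=2 t=3 v=8: → [3,8); WM=3
i=3 t=6 v=9: → [3,10); WM=5
i=4 t=3 v=7: → [3,10); WM=5
i=5 t=6 v=5: → [3,10); WM=5
i=6 t=7 v=5: → [3,11); WM=6
i=7 t=10 v=3: → [3,14); WM=9
i=8 t=11 v=5: → [3,15); WM=10
i=9 t=11 v=6: → [3,15); WM=10
i=10 t=7 v=5: DROP (t<10-2); WM=10
i=11 t=8 v=5: → [3,15); WM=10
i=12 t=15 v=4: → [15,19); WM=14
i=13 t=16 v=8: → [15,20); WM=15
i=14 t=12 v=5: DROP (t<15-2); WM=15
i=15 t=17 v=3: → [15,21); WM=16
i=16 t=19 v=2: → [15,23); WM=18
i=17 t=21 v=6: → [15,25); WM=20

10 14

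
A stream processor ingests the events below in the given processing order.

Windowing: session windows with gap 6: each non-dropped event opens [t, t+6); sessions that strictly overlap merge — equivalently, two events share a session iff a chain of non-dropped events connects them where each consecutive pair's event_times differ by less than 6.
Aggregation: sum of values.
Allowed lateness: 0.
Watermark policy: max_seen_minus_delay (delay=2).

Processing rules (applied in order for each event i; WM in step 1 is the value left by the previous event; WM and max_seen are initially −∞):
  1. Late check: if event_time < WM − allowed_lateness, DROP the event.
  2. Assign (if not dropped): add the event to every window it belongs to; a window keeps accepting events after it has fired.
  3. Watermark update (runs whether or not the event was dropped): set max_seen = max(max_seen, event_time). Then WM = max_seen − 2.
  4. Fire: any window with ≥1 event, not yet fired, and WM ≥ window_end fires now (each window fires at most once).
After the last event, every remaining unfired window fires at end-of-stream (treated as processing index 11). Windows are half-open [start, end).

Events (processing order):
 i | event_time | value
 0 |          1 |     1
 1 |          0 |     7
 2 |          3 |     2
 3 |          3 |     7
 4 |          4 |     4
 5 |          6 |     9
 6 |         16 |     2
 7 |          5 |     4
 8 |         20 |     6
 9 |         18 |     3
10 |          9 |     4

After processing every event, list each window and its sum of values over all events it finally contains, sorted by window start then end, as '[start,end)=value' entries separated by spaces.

i=0 t=1 v=1: → [1,7); WM=-1
i=1 t=0 v=7: → [0,7); WM=-1
i=2 t=3 v=2: → [0,9); WM=1
i=3 t=3 v=7: → [0,9); WM=1
i=4 t=4 v=4: → [0,10); WM=2
i=5 t=6 v=9: → [0,12); WM=4
i=6 t=16 v=2: → [16,22); WM=14
i=7 t=5 v=4: DROP (t<14-0); WM=14
i=8 t=20 v=6: → [16,26); WM=18
i=9 t=18 v=3: → [16,26); WM=18
i=10 t=9 v=4: DROP (t<18-0); WM=18

[0,12)=30 [16,26)=11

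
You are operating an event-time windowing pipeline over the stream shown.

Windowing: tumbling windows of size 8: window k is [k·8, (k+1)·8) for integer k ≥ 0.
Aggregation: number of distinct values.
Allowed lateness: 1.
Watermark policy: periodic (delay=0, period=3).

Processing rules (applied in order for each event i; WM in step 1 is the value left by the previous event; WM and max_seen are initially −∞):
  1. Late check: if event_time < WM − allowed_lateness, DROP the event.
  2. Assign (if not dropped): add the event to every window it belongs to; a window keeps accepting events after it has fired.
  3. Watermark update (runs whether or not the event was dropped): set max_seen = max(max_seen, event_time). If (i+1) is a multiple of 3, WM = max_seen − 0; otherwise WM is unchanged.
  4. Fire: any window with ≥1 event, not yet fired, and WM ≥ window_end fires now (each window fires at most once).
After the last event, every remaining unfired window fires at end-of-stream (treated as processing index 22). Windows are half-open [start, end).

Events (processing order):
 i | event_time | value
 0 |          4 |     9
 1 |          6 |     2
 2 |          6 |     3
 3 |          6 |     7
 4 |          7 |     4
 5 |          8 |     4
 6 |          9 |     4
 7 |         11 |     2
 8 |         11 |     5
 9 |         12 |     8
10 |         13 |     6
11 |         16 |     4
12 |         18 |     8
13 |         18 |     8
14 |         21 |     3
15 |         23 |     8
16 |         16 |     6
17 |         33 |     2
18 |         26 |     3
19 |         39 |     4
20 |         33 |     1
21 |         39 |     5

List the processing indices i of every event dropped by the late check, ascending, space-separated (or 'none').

16 18

i=0 t=4 v=9: → [0,8); WM=−∞
i=1 t=6 v=2: → [0,8); WM=−∞
i=2 t=6 v=3: → [0,8); WM=6
i=3 t=6 v=7: → [0,8); WM=6
i=4 t=7 v=4: → [0,8); WM=6
i=5 t=8 v=4: → [8,16); WM=8; [0,8) fires=5
i=6 t=9 v=4: → [8,16); WM=8
i=7 t=11 v=2: → [8,16); WM=8
i=8 t=11 v=5: → [8,16); WM=11
i=9 t=12 v=8: → [8,16); WM=11
i=10 t=13 v=6: → [8,16); WM=11
i=11 t=16 v=4: → [16,24); WM=16; [8,16) fires=5
i=12 t=18 v=8: → [16,24); WM=16
i=13 t=18 v=8: → [16,24); WM=16
i=14 t=21 v=3: → [16,24); WM=21
i=15 t=23 v=8: → [16,24); WM=21
i=16 t=16 v=6: DROP (t<21-1); WM=21
i=17 t=33 v=2: → [32,40); WM=33; [16,24) fires=3
i=18 t=26 v=3: DROP (t<33-1); WM=33
i=19 t=39 v=4: → [32,40); WM=33
i=20 t=33 v=1: → [32,40); WM=39
i=21 t=39 v=5: → [32,40); WM=39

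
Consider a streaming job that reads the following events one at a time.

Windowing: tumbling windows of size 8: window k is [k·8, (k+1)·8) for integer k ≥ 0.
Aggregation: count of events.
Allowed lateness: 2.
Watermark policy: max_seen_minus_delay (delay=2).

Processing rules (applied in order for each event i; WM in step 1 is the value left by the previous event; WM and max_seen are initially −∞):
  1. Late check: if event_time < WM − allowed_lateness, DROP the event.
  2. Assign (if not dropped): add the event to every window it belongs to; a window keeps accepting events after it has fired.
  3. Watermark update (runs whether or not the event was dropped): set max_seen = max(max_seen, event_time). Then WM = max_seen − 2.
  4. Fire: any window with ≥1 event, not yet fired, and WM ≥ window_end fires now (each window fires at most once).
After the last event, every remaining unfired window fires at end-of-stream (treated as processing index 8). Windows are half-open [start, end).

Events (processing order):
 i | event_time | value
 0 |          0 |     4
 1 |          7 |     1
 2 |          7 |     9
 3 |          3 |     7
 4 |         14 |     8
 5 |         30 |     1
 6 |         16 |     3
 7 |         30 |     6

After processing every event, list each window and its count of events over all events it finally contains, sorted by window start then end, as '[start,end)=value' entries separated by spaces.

i=0 t=0 v=4: → [0,8); WM=-2
i=1 t=7 v=1: → [0,8); WM=5
i=2 t=7 v=9: → [0,8); WM=5
i=3 t=3 v=7: → [0,8); WM=5
i=4 t=14 v=8: → [8,16); WM=12; [0,8) fires=4
i=5 t=30 v=1: → [24,32); WM=28; [8,16) fires=1
i=6 t=16 v=3: DROP (t<28-2); WM=28
i=7 t=30 v=6: → [24,32); WM=28

[0,8)=4 [8,16)=1 [24,32)=2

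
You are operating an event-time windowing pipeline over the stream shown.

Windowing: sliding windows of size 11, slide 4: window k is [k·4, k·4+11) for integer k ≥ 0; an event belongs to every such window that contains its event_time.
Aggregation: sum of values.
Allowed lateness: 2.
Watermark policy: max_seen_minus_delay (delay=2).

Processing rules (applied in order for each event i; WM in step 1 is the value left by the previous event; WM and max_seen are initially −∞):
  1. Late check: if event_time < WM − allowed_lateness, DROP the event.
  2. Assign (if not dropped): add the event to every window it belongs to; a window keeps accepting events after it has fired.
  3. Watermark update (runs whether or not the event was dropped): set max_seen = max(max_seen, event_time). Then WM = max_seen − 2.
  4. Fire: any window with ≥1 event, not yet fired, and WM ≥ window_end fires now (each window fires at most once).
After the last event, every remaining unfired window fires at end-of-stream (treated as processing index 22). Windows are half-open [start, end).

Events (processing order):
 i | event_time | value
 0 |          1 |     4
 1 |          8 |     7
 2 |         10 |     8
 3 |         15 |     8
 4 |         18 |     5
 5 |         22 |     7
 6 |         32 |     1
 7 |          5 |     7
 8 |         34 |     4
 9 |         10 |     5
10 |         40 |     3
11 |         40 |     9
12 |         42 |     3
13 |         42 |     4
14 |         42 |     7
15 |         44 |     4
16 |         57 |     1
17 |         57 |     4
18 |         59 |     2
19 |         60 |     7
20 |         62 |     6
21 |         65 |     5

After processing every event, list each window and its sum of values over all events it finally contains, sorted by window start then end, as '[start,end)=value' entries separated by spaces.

i=0 t=1 v=4: → [0,11); WM=-1
i=1 t=8 v=7: → [8,19),[4,15),[0,11); WM=6
i=2 t=10 v=8: → [8,19),[4,15),[0,11); WM=8
i=3 t=15 v=8: → [12,23),[8,19); WM=13; [0,11) fires=19
i=4 t=18 v=5: → [16,27),[12,23),[8,19); WM=16; [4,15) fires=15
i=5 t=22 v=7: → [20,31),[16,27),[12,23); WM=20; [8,19) fires=28
i=6 t=32 v=1: → [32,43),[28,39),[24,35); WM=30; [12,23) fires=20 [16,27) fires=12
i=7 t=5 v=7: DROP (t<30-2); WM=30
i=8 t=34 v=4: → [32,43),[28,39),[24,35); WM=32; [20,31) fires=7
i=9 t=10 v=5: DROP (t<32-2); WM=32
i=10 t=40 v=3: → [40,51),[36,47),[32,43); WM=38; [24,35) fires=5
i=11 t=40 v=9: → [40,51),[36,47),[32,43); WM=38
i=12 t=42 v=3: → [40,51),[36,47),[32,43); WM=40; [28,39) fires=5
i=13 t=42 v=4: → [40,51),[36,47),[32,43); WM=40
i=14 t=42 v=7: → [40,51),[36,47),[32,43); WM=40
i=15 t=44 v=4: → [44,55),[40,51),[36,47); WM=42
i=16 t=57 v=1: → [56,67),[52,63),[48,59); WM=55; [32,43) fires=31 [36,47) fires=30 [40,51) fires=30 [44,55) fires=4
i=17 t=57 v=4: → [56,67),[52,63),[48,59); WM=55
i=18 t=59 v=2: → [56,67),[52,63); WM=57
i=19 t=60 v=7: → [60,71),[56,67),[52,63); WM=58
i=20 t=62 v=6: → [60,71),[56,67),[52,63); WM=60; [48,59) fires=5
i=21 t=65 v=5: → [64,75),[60,71),[56,67); WM=63; [52,63) fires=20

[0,11)=19 [4,15)=15 [8,19)=28 [12,23)=20 [16,27)=12 [20,31)=7 [24,35)=5 [28,39)=5 [32,43)=31 [36,47)=30 [40,51)=30 [44,55)=4 [48,59)=5 [52,63)=20 [56,67)=25 [60,71)=18 [64,75)=5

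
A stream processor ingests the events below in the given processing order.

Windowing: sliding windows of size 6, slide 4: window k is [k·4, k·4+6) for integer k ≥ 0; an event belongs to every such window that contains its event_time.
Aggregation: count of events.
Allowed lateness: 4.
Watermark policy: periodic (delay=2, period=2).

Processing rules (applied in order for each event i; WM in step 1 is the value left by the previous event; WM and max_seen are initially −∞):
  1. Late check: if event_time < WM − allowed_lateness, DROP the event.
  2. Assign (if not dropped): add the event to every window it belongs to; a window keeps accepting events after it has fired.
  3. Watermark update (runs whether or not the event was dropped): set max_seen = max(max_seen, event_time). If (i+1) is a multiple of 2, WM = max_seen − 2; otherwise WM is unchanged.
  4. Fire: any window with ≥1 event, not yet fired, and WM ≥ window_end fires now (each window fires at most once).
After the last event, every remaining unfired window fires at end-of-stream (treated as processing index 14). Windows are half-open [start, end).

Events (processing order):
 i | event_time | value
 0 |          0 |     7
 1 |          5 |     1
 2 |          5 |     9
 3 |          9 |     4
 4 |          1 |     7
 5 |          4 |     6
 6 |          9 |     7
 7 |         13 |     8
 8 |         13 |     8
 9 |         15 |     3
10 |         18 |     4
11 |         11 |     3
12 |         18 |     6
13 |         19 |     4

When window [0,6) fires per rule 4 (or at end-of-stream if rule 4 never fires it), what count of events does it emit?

3

i=0 t=0 v=7: → [0,6); WM=−∞
i=1 t=5 v=1: → [4,10),[0,6); WM=3
i=2 t=5 v=9: → [4,10),[0,6); WM=3
i=3 t=9 v=4: → [8,14),[4,10); WM=7; [0,6) fires=3
i=4 t=1 v=7: DROP (t<7-4); WM=7
i=5 t=4 v=6: → [4,10),[0,6); WM=7
i=6 t=9 v=7: → [8,14),[4,10); WM=7
i=7 t=13 v=8: → [12,18),[8,14); WM=11; [4,10) fires=5
i=8 t=13 v=8: → [12,18),[8,14); WM=11
i=9 t=15 v=3: → [12,18); WM=13
i=10 t=18 v=4: → [16,22); WM=13
i=11 t=11 v=3: → [8,14); WM=16; [8,14) fires=5
i=12 t=18 v=6: → [16,22); WM=16
i=13 t=19 v=4: → [16,22); WM=17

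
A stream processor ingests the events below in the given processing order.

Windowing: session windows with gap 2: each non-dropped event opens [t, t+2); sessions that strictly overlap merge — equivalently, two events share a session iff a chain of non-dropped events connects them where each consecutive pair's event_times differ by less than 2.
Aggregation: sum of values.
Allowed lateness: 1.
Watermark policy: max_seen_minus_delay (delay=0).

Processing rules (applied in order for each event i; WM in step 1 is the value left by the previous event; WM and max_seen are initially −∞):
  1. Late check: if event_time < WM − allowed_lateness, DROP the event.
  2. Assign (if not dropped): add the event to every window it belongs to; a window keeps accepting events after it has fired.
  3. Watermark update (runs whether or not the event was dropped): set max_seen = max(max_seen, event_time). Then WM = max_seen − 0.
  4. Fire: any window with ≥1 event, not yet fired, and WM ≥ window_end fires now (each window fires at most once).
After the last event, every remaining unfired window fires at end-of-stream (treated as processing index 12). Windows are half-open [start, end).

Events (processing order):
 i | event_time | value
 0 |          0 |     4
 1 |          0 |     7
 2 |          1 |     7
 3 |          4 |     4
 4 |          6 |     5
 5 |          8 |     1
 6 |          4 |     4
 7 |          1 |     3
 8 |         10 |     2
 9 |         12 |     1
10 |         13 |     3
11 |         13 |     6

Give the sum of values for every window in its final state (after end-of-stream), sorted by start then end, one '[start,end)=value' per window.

[0,3)=18 [4,6)=4 [6,8)=5 [8,10)=1 [10,12)=2 [12,15)=10

i=0 t=0 v=4: → [0,2); WM=0
i=1 t=0 v=7: → [0,2); WM=0
i=2 t=1 v=7: → [0,3); WM=1
i=3 t=4 v=4: → [4,6); WM=4
i=4 t=6 v=5: → [6,8); WM=6
i=5 t=8 v=1: → [8,10); WM=8
i=6 t=4 v=4: DROP (t<8-1); WM=8
i=7 t=1 v=3: DROP (t<8-1); WM=8
i=8 t=10 v=2: → [10,12); WM=10
i=9 t=12 v=1: → [12,14); WM=12
i=10 t=13 v=3: → [12,15); WM=13
i=11 t=13 v=6: → [12,15); WM=13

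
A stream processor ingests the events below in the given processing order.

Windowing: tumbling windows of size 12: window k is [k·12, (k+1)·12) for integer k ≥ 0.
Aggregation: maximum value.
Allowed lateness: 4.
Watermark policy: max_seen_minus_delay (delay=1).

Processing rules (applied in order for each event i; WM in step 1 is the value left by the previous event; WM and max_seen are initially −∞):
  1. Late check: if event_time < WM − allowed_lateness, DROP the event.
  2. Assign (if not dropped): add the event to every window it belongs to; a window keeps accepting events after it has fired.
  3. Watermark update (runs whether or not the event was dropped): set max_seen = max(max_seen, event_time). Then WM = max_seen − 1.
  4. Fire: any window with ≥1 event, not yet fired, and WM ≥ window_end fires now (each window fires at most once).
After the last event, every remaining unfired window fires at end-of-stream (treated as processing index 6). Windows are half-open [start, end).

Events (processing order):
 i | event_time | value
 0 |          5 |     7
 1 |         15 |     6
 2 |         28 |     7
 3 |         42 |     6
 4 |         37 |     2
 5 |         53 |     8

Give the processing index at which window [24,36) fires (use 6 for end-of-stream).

i=0 t=5 v=7: → [0,12); WM=4
i=1 t=15 v=6: → [12,24); WM=14; [0,12) fires=7
i=2 t=28 v=7: → [24,36); WM=27; [12,24) fires=6
i=3 t=42 v=6: → [36,48); WM=41; [24,36) fires=7
i=4 t=37 v=2: → [36,48); WM=41
i=5 t=53 v=8: → [48,60); WM=52; [36,48) fires=6

3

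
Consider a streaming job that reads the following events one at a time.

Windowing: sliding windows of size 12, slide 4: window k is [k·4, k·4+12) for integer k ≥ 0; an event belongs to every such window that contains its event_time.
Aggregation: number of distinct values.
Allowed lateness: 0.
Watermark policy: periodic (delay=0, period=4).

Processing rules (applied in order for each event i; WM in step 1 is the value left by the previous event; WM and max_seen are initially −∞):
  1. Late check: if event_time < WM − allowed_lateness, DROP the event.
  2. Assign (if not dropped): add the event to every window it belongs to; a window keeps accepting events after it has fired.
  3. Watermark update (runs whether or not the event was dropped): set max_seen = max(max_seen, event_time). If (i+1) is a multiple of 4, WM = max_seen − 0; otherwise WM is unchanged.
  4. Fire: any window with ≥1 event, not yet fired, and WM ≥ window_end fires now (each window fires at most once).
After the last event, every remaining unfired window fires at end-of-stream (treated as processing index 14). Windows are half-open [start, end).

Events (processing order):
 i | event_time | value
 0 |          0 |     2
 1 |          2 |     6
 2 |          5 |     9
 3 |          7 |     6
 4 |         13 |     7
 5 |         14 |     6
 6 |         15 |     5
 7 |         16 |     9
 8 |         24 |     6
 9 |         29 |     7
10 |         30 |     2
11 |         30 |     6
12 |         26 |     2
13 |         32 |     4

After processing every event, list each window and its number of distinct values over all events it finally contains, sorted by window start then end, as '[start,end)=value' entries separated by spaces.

[0,12)=3 [4,16)=4 [8,20)=4 [12,24)=4 [16,28)=2 [20,32)=3 [24,36)=4 [28,40)=4 [32,44)=1

i=0 t=0 v=2: → [0,12); WM=−∞
i=1 t=2 v=6: → [0,12); WM=−∞
i=2 t=5 v=9: → [4,16),[0,12); WM=−∞
i=3 t=7 v=6: → [4,16),[0,12); WM=7
i=4 t=13 v=7: → [12,24),[8,20),[4,16); WM=7
i=5 t=14 v=6: → [12,24),[8,20),[4,16); WM=7
i=6 t=15 v=5: → [12,24),[8,20),[4,16); WM=7
i=7 t=16 v=9: → [16,28),[12,24),[8,20); WM=16; [0,12) fires=3 [4,16) fires=4
i=8 t=24 v=6: → [24,36),[20,32),[16,28); WM=16
i=9 t=29 v=7: → [28,40),[24,36),[20,32); WM=16
i=10 t=30 v=2: → [28,40),[24,36),[20,32); WM=16
i=11 t=30 v=6: → [28,40),[24,36),[20,32); WM=30; [8,20) fires=4 [12,24) fires=4 [16,28) fires=2
i=12 t=26 v=2: DROP (t<30-0); WM=30
i=13 t=32 v=4: → [32,44),[28,40),[24,36); WM=30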